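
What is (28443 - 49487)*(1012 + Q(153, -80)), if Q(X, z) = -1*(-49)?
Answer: -22327684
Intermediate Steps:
Q(X, z) = 49
(28443 - 49487)*(1012 + Q(153, -80)) = (28443 - 49487)*(1012 + 49) = -21044*1061 = -22327684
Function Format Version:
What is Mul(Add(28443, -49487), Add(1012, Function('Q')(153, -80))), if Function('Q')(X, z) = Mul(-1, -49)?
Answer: -22327684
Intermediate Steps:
Function('Q')(X, z) = 49
Mul(Add(28443, -49487), Add(1012, Function('Q')(153, -80))) = Mul(Add(28443, -49487), Add(1012, 49)) = Mul(-21044, 1061) = -22327684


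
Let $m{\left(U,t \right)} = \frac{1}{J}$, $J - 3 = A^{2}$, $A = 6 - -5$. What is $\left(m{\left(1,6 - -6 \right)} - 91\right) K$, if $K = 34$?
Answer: $- \frac{191811}{62} \approx -3093.7$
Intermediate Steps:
$A = 11$ ($A = 6 + 5 = 11$)
$J = 124$ ($J = 3 + 11^{2} = 3 + 121 = 124$)
$m{\left(U,t \right)} = \frac{1}{124}$
$\left(m{\left(1,6 - -6 \right)} - 91\right) K = \left(\frac{1}{124} - 91\right) 34 = \left(- \frac{11283}{124}\right) 34 = - \frac{191811}{62}$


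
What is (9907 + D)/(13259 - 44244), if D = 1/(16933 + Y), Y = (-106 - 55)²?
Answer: -424554579/1327831190 ≈ -0.31974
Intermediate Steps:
Y = 25921 (Y = (-161)² = 25921)
D = 1/42854 (D = 1/(16933 + 25921) = 1/42854 ≈ 2.3335e-5)
(9907 + D)/(13259 - 44244) = (9907 + 1/42854)/(13259 - 44244) = (424554579/42854)/(-30985) = (424554579/42854)*(-1/30985) = -424554579/1327831190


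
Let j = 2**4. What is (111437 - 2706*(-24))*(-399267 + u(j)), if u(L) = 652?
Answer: -70308112315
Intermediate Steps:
j = 16
(111437 - 2706*(-24))*(-399267 + u(j)) = (111437 - 2706*(-24))*(-399267 + 652) = (111437 + 64944)*(-398615) = 176381*(-398615) = -70308112315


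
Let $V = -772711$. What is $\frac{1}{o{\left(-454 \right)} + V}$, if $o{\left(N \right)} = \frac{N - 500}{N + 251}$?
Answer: $- \frac{203}{156859379} \approx -1.2942 \cdot 10^{-6}$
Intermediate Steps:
$o{\left(N \right)} = \frac{-500 + N}{251 + N}$
$\frac{1}{o{\left(-454 \right)} + V} = \frac{1}{\frac{-500 - 454}{251 - 454} - 772711} = \frac{1}{\frac{1}{-203} \left(-954\right) - 772711} = \frac{1}{\left(- \frac{1}{203}\right) \left(-954\right) - 772711} = \frac{1}{\frac{954}{203} - 772711} = \frac{1}{- \frac{156859379}{203}} = - \frac{203}{156859379}$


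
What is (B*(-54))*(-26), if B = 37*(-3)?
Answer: -155844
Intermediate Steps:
B = -111
(B*(-54))*(-26) = -111*(-54)*(-26) = 5994*(-26) = -155844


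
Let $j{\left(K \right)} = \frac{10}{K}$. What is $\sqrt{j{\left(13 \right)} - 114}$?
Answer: $\frac{8 i \sqrt{299}}{13} \approx 10.641 i$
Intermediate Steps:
$\sqrt{j{\left(13 \right)} - 114} = \sqrt{\frac{10}{13} - 114} = \sqrt{- \frac{1472}{13}} = \frac{8 i \sqrt{299}}{13}$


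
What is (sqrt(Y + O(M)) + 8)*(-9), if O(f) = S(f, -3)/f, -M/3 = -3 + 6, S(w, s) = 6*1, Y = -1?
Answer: -72 - 3*I*sqrt(15) ≈ -72.0 - 11.619*I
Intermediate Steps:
S(w, s) = 6
M = -9 (M = -3*(-3 + 6) = -3*3 = -9)
O(f) = 6/f
(sqrt(Y + O(M)) + 8)*(-9) = (sqrt(-1 + 6/(-9)) + 8)*(-9) = (sqrt(-1 + 6*(-1/9)) + 8)*(-9) = (sqrt(-1 - 2/3) + 8)*(-9) = (sqrt(-5/3) + 8)*(-9) = (I*sqrt(15)/3 + 8)*(-9) = (8 + I*sqrt(15)/3)*(-9) = -72 - 3*I*sqrt(15)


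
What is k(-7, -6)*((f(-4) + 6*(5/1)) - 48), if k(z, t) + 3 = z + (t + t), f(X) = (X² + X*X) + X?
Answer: -220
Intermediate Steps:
f(X) = X + 2*X² (f(X) = (X² + X²) + X = 2*X² + X = X + 2*X²)
k(z, t) = -3 + z + 2*t (k(z, t) = -3 + (z + (t + t)) = -3 + (z + 2*t) = -3 + z + 2*t)
k(-7, -6)*((f(-4) + 6*(5/1)) - 48) = (-3 - 7 + 2*(-6))*((-4*(1 + 2*(-4)) + 6*(5/1)) - 48) = (-3 - 7 - 12)*((-4*(1 - 8) + 6*(5*1)) - 48) = -22*((-4*(-7) + 6*5) - 48) = -22*((28 + 30) - 48) = -22*(58 - 48) = -22*10 = -220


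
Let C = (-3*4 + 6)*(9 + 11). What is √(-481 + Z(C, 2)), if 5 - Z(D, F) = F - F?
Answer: 2*I*√119 ≈ 21.817*I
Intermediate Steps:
C = -120 (C = (-12 + 6)*20 = -6*20 = -120)
Z(D, F) = 5 (Z(D, F) = 5 - (F - F) = 5 - 1*0 = 5 + 0 = 5)
√(-481 + Z(C, 2)) = √(-481 + 5) = √(-476) = 2*I*√119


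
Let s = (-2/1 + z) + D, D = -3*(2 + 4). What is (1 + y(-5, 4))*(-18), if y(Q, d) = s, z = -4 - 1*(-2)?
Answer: 378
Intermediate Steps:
D = -18 (D = -3*6 = -18)
z = -2 (z = -4 + 2 = -2)
s = -22 (s = (-2/1 - 2) - 18 = (-2*1 - 2) - 18 = (-2 - 2) - 18 = -4 - 18 = -22)
y(Q, d) = -22
(1 + y(-5, 4))*(-18) = (1 - 22)*(-18) = -21*(-18) = 378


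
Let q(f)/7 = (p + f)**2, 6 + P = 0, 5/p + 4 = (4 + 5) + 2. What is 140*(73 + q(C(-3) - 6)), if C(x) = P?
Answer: 135040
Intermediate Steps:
p = 5/7 (p = 5/(-4 + ((4 + 5) + 2)) = 5/(-4 + (9 + 2)) = 5/(-4 + 11) = 5/7 ≈ 0.71429)
P = -6 (P = -6 + 0 = -6)
C(x) = -6
q(f) = 7*(5/7 + f)**2
140*(73 + q(C(-3) - 6)) = 140*(73 + (5 + 7*(-6 - 6))**2/7) = 140*(73 + (5 + 7*(-12))**2/7) = 140*(73 + (5 - 84)**2/7) = 140*(73 + (1/7)*(-79)**2) = 140*(73 + (1/7)*6241) = 140*(73 + 6241/7) = 140*(6752/7) = 135040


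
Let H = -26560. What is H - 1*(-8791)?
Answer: -17769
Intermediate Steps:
H - 1*(-8791) = -26560 - 1*(-8791) = -26560 + 8791 = -17769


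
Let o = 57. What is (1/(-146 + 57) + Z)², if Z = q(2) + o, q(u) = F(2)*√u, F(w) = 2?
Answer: 25788552/7921 + 20288*√2/89 ≈ 3578.1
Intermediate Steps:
q(u) = 2*√u
Z = 57 + 2*√2 (Z = 2*√2 + 57 = 57 + 2*√2 ≈ 59.828)
(1/(-146 + 57) + Z)² = (1/(-146 + 57) + (57 + 2*√2))² = (1/(-89) + (57 + 2*√2))² = (-1/89 + (57 + 2*√2))² = (5072/89 + 2*√2)²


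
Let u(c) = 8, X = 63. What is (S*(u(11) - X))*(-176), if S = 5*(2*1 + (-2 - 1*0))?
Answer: 0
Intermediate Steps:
S = 0 (S = 5*(2 + (-2 + 0)) = 5*(2 - 2) = 5*0 = 0)
(S*(u(11) - X))*(-176) = (0*(8 - 1*63))*(-176) = (0*(8 - 63))*(-176) = (0*(-55))*(-176) = 0*(-176) = 0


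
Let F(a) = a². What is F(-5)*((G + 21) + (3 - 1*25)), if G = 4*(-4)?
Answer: -425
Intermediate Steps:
G = -16
F(-5)*((G + 21) + (3 - 1*25)) = (-5)²*((-16 + 21) + (3 - 1*25)) = 25*(5 + (3 - 25)) = 25*(5 - 22) = 25*(-17) = -425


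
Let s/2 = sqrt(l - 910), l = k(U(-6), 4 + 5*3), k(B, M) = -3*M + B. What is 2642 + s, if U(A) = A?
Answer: 2642 + 2*I*sqrt(973) ≈ 2642.0 + 62.386*I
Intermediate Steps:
k(B, M) = B - 3*M
l = -63 (l = -6 - 3*(4 + 5*3) = -6 - 3*(4 + 15) = -6 - 3*19 = -6 - 57 = -63)
s = 2*I*sqrt(973) (s = 2*sqrt(-63 - 910) = 2*sqrt(-973) = 2*(I*sqrt(973)) = 2*I*sqrt(973) ≈ 62.386*I)
2642 + s = 2642 + 2*I*sqrt(973)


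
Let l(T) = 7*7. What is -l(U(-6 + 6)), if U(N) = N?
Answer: -49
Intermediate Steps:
l(T) = 49
-l(U(-6 + 6)) = -1*49 = -49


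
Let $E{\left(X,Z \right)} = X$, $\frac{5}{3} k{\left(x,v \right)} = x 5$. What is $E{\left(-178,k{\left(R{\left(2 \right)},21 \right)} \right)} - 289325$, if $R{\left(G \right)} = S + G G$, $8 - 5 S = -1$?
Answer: $-289503$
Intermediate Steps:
$S = \frac{9}{5}$ ($S = \frac{8}{5} - - \frac{1}{5} = \frac{8}{5} + \frac{1}{5} = \frac{9}{5} \approx 1.8$)
$R{\left(G \right)} = \frac{9}{5} + G^{2}$ ($R{\left(G \right)} = \frac{9}{5} + G G = \frac{9}{5} + G^{2}$)
$k{\left(x,v \right)} = 3 x$ ($k{\left(x,v \right)} = \frac{3 x 5}{5} = \frac{3 \cdot 5 x}{5} = 3 x$)
$E{\left(-178,k{\left(R{\left(2 \right)},21 \right)} \right)} - 289325 = -178 - 289325 = -289503$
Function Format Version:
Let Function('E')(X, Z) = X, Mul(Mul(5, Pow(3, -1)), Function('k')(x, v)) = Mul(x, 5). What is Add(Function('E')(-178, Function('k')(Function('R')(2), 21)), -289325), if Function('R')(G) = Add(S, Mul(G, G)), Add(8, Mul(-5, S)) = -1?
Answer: -289503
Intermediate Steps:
S = Rational(9, 5) (S = Add(Rational(8, 5), Mul(Rational(-1, 5), -1)) = Add(Rational(8, 5), Rational(1, 5)) = Rational(9, 5) ≈ 1.8000)
Function('R')(G) = Add(Rational(9, 5), Pow(G, 2)) (Function('R')(G) = Add(Rational(9, 5), Mul(G, G)) = Add(Rational(9, 5), Pow(G, 2)))
Function('k')(x, v) = Mul(3, x) (Function('k')(x, v) = Mul(Rational(3, 5), Mul(x, 5)) = Mul(Rational(3, 5), Mul(5, x)) = Mul(3, x))
Add(Function('E')(-178, Function('k')(Function('R')(2), 21)), -289325) = Add(-178, -289325) = -289503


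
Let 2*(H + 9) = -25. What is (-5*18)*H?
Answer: 1935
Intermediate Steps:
H = -43/2 (H = -9 + (½)*(-25) = -9 - 25/2 = -43/2 ≈ -21.500)
(-5*18)*H = -5*18*(-43/2) = -90*(-43/2) = 1935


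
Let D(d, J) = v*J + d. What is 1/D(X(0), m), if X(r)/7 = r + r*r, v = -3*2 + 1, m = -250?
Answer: 1/1250 ≈ 0.00080000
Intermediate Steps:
v = -5 (v = -6 + 1 = -5)
X(r) = 7*r + 7*r² (X(r) = 7*(r + r*r) = 7*(r + r²) = 7*r + 7*r²)
D(d, J) = d - 5*J (D(d, J) = -5*J + d = d - 5*J)
1/D(X(0), m) = 1/(7*0*(1 + 0) - 5*(-250)) = 1/(7*0*1 + 1250) = 1/(0 + 1250) = 1/1250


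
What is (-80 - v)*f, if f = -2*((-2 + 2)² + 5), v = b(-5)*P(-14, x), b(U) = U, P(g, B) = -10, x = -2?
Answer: 1300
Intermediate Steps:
v = 50 (v = -5*(-10) = 50)
f = -10 (f = -2*(0² + 5) = -2*(0 + 5) = -2*5 = -10)
(-80 - v)*f = (-80 - 1*50)*(-10) = (-80 - 50)*(-10) = -130*(-10) = 1300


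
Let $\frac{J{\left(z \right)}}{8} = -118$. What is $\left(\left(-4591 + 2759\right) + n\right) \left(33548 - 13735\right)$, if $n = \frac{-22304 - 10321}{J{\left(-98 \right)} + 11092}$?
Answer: $- \frac{368992576693}{10148} \approx -3.6361 \cdot 10^{7}$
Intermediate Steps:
$J{\left(z \right)} = -944$ ($J{\left(z \right)} = 8 \left(-118\right) = -944$)
$n = - \frac{32625}{10148}$ ($n = \frac{-22304 - 10321}{-944 + 11092} = - \frac{32625}{10148} \approx -3.2149$)
$\left(\left(-4591 + 2759\right) + n\right) \left(33548 - 13735\right) = \left(\left(-4591 + 2759\right) - \frac{32625}{10148}\right) \left(33548 - 13735\right) = \left(-1832 - \frac{32625}{10148}\right) 19813 = \left(- \frac{18623761}{10148}\right) 19813 = - \frac{368992576693}{10148}$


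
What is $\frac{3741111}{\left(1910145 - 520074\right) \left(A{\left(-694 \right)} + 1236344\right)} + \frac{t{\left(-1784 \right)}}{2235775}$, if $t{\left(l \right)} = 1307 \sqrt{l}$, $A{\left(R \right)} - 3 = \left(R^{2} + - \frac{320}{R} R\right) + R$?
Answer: $\frac{13409}{8554511881} + \frac{2614 i \sqrt{446}}{2235775} \approx 1.5675 \cdot 10^{-6} + 0.024691 i$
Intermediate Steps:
$A{\left(R \right)} = -317 + R + R^{2}$ ($A{\left(R \right)} = 3 + \left(\left(R^{2} + - \frac{320}{R} R\right) + R\right) = 3 + \left(\left(R^{2} - 320\right) + R\right) = 3 + \left(\left(-320 + R^{2}\right) + R\right) = 3 + \left(-320 + R + R^{2}\right) = -317 + R + R^{2}$)
$\frac{3741111}{\left(1910145 - 520074\right) \left(A{\left(-694 \right)} + 1236344\right)} + \frac{t{\left(-1784 \right)}}{2235775} = \frac{3741111}{\left(1910145 - 520074\right) \left(\left(-317 - 694 + \left(-694\right)^{2}\right) + 1236344\right)} + \frac{1307 \sqrt{-1784}}{2235775} = \frac{3741111}{1390071 \left(\left(-317 - 694 + 481636\right) + 1236344\right)} + 1307 \cdot 2 i \sqrt{446} \cdot \frac{1}{2235775} = \frac{3741111}{1390071 \left(480625 + 1236344\right)} + 2614 i \sqrt{446} \cdot \frac{1}{2235775} = \frac{3741111}{1390071 \cdot 1716969} + \frac{2614 i \sqrt{446}}{2235775} = \frac{3741111}{2386708814799} + \frac{2614 i \sqrt{446}}{2235775} = 3741111 \cdot \frac{1}{2386708814799} + \frac{2614 i \sqrt{446}}{2235775} = \frac{13409}{8554511881} + \frac{2614 i \sqrt{446}}{2235775}$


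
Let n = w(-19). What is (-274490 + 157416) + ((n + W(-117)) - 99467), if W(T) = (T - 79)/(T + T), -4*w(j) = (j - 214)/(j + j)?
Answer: -3850977509/17784 ≈ -2.1654e+5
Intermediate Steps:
w(j) = -(-214 + j)/(8*j) (w(j) = -(j - 214)/(4*(j + j)) = -(-214 + j)/(4*(2*j)) = -(-214 + j)*1/(2*j)/4 = -(-214 + j)/(8*j))
n = -233/152 (n = (⅛)*(214 - 1*(-19))/(-19) = (⅛)*(-1/19)*(214 + 19) = (⅛)*(-1/19)*233 = -233/152 ≈ -1.5329)
W(T) = (-79 + T)/(2*T) (W(T) = (-79 + T)/((2*T)) = (-79 + T)*(1/(2*T)) = (-79 + T)/(2*T))
(-274490 + 157416) + ((n + W(-117)) - 99467) = (-274490 + 157416) + ((-233/152 + (½)*(-79 - 117)/(-117)) - 99467) = -117074 + ((-233/152 + (½)*(-1/117)*(-196)) - 99467) = -117074 + ((-233/152 + 98/117) - 99467) = -117074 + (-12365/17784 - 99467) = -117074 - 1768933493/17784 = -3850977509/17784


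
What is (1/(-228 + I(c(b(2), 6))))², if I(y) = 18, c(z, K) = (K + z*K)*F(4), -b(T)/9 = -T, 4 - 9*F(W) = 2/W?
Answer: 1/44100 ≈ 2.2676e-5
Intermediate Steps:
F(W) = 4/9 - 2/(9*W)
b(T) = 9*T (b(T) = -(-9)*T = 9*T)
c(z, K) = 7*K/18 + 7*K*z/18 (c(z, K) = (K + z*K)*((2/9)*(-1 + 2*4)/4) = (K + K*z)*((2/9)*(¼)*(-1 + 8)) = (K + K*z)*((2/9)*(¼)*7) = (K + K*z)*(7/18) = 7*K/18 + 7*K*z/18)
(1/(-228 + I(c(b(2), 6))))² = (1/(-228 + 18))² = (1/(-210))² = (-1/210)² = 1/44100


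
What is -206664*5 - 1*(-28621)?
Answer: -1004699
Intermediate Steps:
-206664*5 - 1*(-28621) = -1033320 + 28621 = -1004699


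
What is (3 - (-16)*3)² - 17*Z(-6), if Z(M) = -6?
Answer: 2703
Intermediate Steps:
(3 - (-16)*3)² - 17*Z(-6) = (3 - (-16)*3)² - 17*(-6) = (3 - 4*(-12))² + 102 = (3 + 48)² + 102 = 51² + 102 = 2601 + 102 = 2703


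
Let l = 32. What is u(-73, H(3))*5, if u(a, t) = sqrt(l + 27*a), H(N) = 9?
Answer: 5*I*sqrt(1939) ≈ 220.17*I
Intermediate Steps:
u(a, t) = sqrt(32 + 27*a)
u(-73, H(3))*5 = sqrt(32 + 27*(-73))*5 = sqrt(32 - 1971)*5 = sqrt(-1939)*5 = (I*sqrt(1939))*5 = 5*I*sqrt(1939)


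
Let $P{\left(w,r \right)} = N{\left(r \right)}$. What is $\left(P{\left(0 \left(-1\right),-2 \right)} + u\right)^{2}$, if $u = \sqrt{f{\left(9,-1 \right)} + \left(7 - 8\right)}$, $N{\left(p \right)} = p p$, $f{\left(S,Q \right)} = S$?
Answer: $24 + 16 \sqrt{2} \approx 46.627$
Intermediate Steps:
$N{\left(p \right)} = p^{2}$
$P{\left(w,r \right)} = r^{2}$
$u = 2 \sqrt{2}$ ($u = \sqrt{9 + \left(7 - 8\right)} = \sqrt{9 - 1} = \sqrt{8} = 2 \sqrt{2} \approx 2.8284$)
$\left(P{\left(0 \left(-1\right),-2 \right)} + u\right)^{2} = \left(\left(-2\right)^{2} + 2 \sqrt{2}\right)^{2} = \left(4 + 2 \sqrt{2}\right)^{2}$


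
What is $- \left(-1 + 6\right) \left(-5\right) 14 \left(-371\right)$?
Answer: $-129850$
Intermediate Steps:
$- \left(-1 + 6\right) \left(-5\right) 14 \left(-371\right) = - 5 \left(-5\right) 14 \left(-371\right) = \left(-1\right) \left(-25\right) 14 \left(-371\right) = 25 \cdot 14 \left(-371\right) = 350 \left(-371\right) = -129850$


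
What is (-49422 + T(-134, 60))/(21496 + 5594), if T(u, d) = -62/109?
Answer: -76958/42183 ≈ -1.8244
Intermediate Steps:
T(u, d) = -62/109 (T(u, d) = -62*1/109 = -62/109)
(-49422 + T(-134, 60))/(21496 + 5594) = (-49422 - 62/109)/(21496 + 5594) = -5387060/109/27090 = -5387060/109*1/27090 = -76958/42183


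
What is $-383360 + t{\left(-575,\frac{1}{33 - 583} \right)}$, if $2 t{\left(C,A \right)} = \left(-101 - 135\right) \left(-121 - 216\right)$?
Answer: $-343594$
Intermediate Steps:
$t{\left(C,A \right)} = 39766$ ($t{\left(C,A \right)} = \frac{\left(-101 - 135\right) \left(-121 - 216\right)}{2} = \frac{\left(-236\right) \left(-337\right)}{2} = \frac{1}{2} \cdot 79532 = 39766$)
$-383360 + t{\left(-575,\frac{1}{33 - 583} \right)} = -383360 + 39766 = -343594$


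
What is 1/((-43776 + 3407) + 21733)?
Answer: -1/18636 ≈ -5.3660e-5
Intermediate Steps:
1/((-43776 + 3407) + 21733) = 1/(-40369 + 21733) = 1/(-18636) = -1/18636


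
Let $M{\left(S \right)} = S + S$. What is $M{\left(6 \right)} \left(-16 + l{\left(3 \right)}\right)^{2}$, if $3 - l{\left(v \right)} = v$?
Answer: $3072$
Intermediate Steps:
$l{\left(v \right)} = 3 - v$
$M{\left(S \right)} = 2 S$
$M{\left(6 \right)} \left(-16 + l{\left(3 \right)}\right)^{2} = 2 \cdot 6 \left(-16 + \left(3 - 3\right)\right)^{2} = 12 \left(-16 + \left(3 - 3\right)\right)^{2} = 12 \left(-16 + 0\right)^{2} = 12 \left(-16\right)^{2} = 12 \cdot 256 = 3072$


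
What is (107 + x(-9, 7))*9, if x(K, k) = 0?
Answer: 963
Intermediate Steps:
(107 + x(-9, 7))*9 = (107 + 0)*9 = 107*9 = 963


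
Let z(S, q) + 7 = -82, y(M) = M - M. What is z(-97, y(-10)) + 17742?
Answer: 17653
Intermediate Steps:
y(M) = 0
z(S, q) = -89 (z(S, q) = -7 - 82 = -89)
z(-97, y(-10)) + 17742 = -89 + 17742 = 17653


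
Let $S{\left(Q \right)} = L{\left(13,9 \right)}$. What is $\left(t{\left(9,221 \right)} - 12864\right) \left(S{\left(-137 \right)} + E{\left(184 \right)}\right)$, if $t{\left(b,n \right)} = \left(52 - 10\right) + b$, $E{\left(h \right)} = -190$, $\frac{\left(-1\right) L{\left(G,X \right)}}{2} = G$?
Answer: $2767608$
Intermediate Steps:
$L{\left(G,X \right)} = - 2 G$
$S{\left(Q \right)} = -26$ ($S{\left(Q \right)} = \left(-2\right) 13 = -26$)
$t{\left(b,n \right)} = 42 + b$
$\left(t{\left(9,221 \right)} - 12864\right) \left(S{\left(-137 \right)} + E{\left(184 \right)}\right) = \left(\left(42 + 9\right) - 12864\right) \left(-26 - 190\right) = \left(51 - 12864\right) \left(-216\right) = \left(-12813\right) \left(-216\right) = 2767608$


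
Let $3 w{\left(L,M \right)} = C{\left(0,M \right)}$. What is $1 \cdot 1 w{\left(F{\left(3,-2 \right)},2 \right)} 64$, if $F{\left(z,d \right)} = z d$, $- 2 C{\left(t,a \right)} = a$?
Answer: $- \frac{64}{3} \approx -21.333$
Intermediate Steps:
$C{\left(t,a \right)} = - \frac{a}{2}$
$F{\left(z,d \right)} = d z$
$w{\left(L,M \right)} = - \frac{M}{6}$ ($w{\left(L,M \right)} = \frac{\left(- \frac{1}{2}\right) M}{3} = - \frac{M}{6}$)
$1 \cdot 1 w{\left(F{\left(3,-2 \right)},2 \right)} 64 = 1 \cdot 1 \left(\left(- \frac{1}{6}\right) 2\right) 64 = 1 \cdot 1 \left(- \frac{1}{3}\right) 64 = 1 \left(- \frac{1}{3}\right) 64 = \left(- \frac{1}{3}\right) 64 = - \frac{64}{3}$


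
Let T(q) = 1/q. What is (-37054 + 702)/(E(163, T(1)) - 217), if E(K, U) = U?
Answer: 4544/27 ≈ 168.30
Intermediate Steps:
(-37054 + 702)/(E(163, T(1)) - 217) = (-37054 + 702)/(1/1 - 217) = -36352/(1 - 217) = -36352/(-216) = -36352*(-1/216) = 4544/27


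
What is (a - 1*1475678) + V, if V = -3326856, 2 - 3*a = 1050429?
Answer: -15458029/3 ≈ -5.1527e+6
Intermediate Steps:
a = -1050427/3 (a = 2/3 - 1/3*1050429 = 2/3 - 350143 = -1050427/3 ≈ -3.5014e+5)
(a - 1*1475678) + V = (-1050427/3 - 1*1475678) - 3326856 = (-1050427/3 - 1475678) - 3326856 = -5477461/3 - 3326856 = -15458029/3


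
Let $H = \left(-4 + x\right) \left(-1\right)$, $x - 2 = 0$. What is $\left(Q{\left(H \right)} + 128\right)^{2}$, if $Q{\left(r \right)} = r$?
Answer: $16900$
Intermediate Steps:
$x = 2$ ($x = 2 + 0 = 2$)
$H = 2$ ($H = \left(-4 + 2\right) \left(-1\right) = \left(-2\right) \left(-1\right) = 2$)
$\left(Q{\left(H \right)} + 128\right)^{2} = \left(2 + 128\right)^{2} = 130^{2} = 16900$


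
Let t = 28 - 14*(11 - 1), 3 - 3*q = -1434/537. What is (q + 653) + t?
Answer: 291532/537 ≈ 542.89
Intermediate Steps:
q = 1015/537 (q = 1 - (-478)/537 = 1 - ⅓*(-478/179) = 1 + 478/537 = 1015/537 ≈ 1.8901)
t = -112 (t = 28 - 14*10 = 28 - 140 = -112)
(q + 653) + t = (1015/537 + 653) - 112 = 351676/537 - 112 = 291532/537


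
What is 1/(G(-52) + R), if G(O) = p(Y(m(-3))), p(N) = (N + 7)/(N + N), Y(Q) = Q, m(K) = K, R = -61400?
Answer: -3/184202 ≈ -1.6286e-5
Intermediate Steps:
p(N) = (7 + N)/(2*N) (p(N) = (7 + N)/((2*N)) = (7 + N)*(1/(2*N)) = (7 + N)/(2*N))
G(O) = -⅔ (G(O) = (½)*(7 - 3)/(-3) = (½)*(-⅓)*4 = -⅔)
1/(G(-52) + R) = 1/(-⅔ - 61400) = 1/(-184202/3) = -3/184202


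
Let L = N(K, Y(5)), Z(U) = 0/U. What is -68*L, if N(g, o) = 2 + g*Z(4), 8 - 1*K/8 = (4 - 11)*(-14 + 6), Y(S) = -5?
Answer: -136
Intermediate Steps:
Z(U) = 0
K = -384 (K = 64 - 8*(4 - 11)*(-14 + 6) = 64 - (-56)*(-8) = 64 - 8*56 = 64 - 448 = -384)
N(g, o) = 2 (N(g, o) = 2 + g*0 = 2 + 0 = 2)
L = 2
-68*L = -68*2 = -136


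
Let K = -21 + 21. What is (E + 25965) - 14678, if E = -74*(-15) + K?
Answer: 12397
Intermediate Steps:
K = 0
E = 1110 (E = -74*(-15) + 0 = 1110 + 0 = 1110)
(E + 25965) - 14678 = (1110 + 25965) - 14678 = 27075 - 14678 = 12397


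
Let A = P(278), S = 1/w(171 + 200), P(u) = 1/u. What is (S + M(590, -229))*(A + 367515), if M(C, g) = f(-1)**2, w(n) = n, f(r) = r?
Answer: 19003465806/51569 ≈ 3.6851e+5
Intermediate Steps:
M(C, g) = 1 (M(C, g) = (-1)**2 = 1)
S = 1/371 (S = 1/(171 + 200) = 1/371 ≈ 0.0026954)
A = 1/278 ≈ 0.0035971
(S + M(590, -229))*(A + 367515) = (1/371 + 1)*(1/278 + 367515) = (372/371)*(102169171/278) = 19003465806/51569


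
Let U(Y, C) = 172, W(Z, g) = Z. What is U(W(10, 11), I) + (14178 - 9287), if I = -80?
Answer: 5063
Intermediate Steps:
U(W(10, 11), I) + (14178 - 9287) = 172 + (14178 - 9287) = 172 + 4891 = 5063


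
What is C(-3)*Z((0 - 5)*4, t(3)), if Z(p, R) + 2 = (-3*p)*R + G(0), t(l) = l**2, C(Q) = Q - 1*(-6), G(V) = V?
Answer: 1614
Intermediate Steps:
C(Q) = 6 + Q (C(Q) = Q + 6 = 6 + Q)
Z(p, R) = -2 - 3*R*p (Z(p, R) = -2 + ((-3*p)*R + 0) = -2 + (-3*R*p + 0) = -2 - 3*R*p)
C(-3)*Z((0 - 5)*4, t(3)) = (6 - 3)*(-2 - 3*3**2*(0 - 5)*4) = 3*(-2 - 3*9*(-5*4)) = 3*(-2 - 3*9*(-20)) = 3*(-2 + 540) = 3*538 = 1614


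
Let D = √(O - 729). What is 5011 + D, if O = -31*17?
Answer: 5011 + 2*I*√314 ≈ 5011.0 + 35.44*I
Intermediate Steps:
O = -527
D = 2*I*√314 (D = √(-527 - 729) = √(-1256) = 2*I*√314 ≈ 35.44*I)
5011 + D = 5011 + 2*I*√314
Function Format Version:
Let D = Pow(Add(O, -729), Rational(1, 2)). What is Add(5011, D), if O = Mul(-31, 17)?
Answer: Add(5011, Mul(2, I, Pow(314, Rational(1, 2)))) ≈ Add(5011.0, Mul(35.440, I))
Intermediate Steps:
O = -527
D = Mul(2, I, Pow(314, Rational(1, 2))) (D = Pow(Add(-527, -729), Rational(1, 2)) = Pow(-1256, Rational(1, 2)) = Mul(2, I, Pow(314, Rational(1, 2))) ≈ Mul(35.440, I))
Add(5011, D) = Add(5011, Mul(2, I, Pow(314, Rational(1, 2))))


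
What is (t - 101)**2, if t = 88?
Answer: 169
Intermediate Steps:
(t - 101)**2 = (88 - 101)**2 = (-13)**2 = 169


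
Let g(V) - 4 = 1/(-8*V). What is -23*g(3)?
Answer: -2185/24 ≈ -91.042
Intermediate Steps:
g(V) = 4 - 1/(8*V) (g(V) = 4 + 1/(-8*V) = 4 - 1/(8*V))
-23*g(3) = -23*(4 - ⅛/3) = -23*(4 - ⅛*⅓) = -23*(4 - 1/24) = -23*95/24 = -2185/24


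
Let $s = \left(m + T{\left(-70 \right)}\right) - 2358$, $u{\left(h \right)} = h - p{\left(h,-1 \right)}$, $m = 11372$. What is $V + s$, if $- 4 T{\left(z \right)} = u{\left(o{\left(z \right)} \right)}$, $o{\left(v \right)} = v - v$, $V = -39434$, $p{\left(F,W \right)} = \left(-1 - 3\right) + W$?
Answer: $- \frac{121685}{4} \approx -30421.0$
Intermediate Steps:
$p{\left(F,W \right)} = -4 + W$
$o{\left(v \right)} = 0$
$u{\left(h \right)} = 5 + h$ ($u{\left(h \right)} = h - \left(-4 - 1\right) = h - -5 = h + 5 = 5 + h$)
$T{\left(z \right)} = - \frac{5}{4}$ ($T{\left(z \right)} = - \frac{5 + 0}{4} = \left(- \frac{1}{4}\right) 5 = - \frac{5}{4}$)
$s = \frac{36051}{4}$ ($s = \left(11372 - \frac{5}{4}\right) - 2358 = \frac{45483}{4} - 2358 = \frac{36051}{4} \approx 9012.8$)
$V + s = -39434 + \frac{36051}{4} = - \frac{121685}{4}$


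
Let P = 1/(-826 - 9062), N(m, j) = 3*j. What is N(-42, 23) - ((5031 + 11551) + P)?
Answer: -163280543/9888 ≈ -16513.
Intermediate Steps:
P = -1/9888 (P = 1/(-9888) = -1/9888 ≈ -0.00010113)
N(-42, 23) - ((5031 + 11551) + P) = 3*23 - ((5031 + 11551) - 1/9888) = 69 - (16582 - 1/9888) = 69 - 1*163962815/9888 = 69 - 163962815/9888 = -163280543/9888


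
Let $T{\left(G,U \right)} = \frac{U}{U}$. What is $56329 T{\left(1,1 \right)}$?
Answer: $56329$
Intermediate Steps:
$T{\left(G,U \right)} = 1$
$56329 T{\left(1,1 \right)} = 56329 \cdot 1 = 56329$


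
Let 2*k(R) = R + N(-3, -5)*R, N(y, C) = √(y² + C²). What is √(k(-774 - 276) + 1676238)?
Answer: √(1675713 - 525*√34) ≈ 1293.3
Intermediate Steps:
N(y, C) = √(C² + y²)
k(R) = R/2 + R*√34/2 (k(R) = (R + √((-5)² + (-3)²)*R)/2 = (R + √(25 + 9)*R)/2 = (R + √34*R)/2 = (R + R*√34)/2 = R/2 + R*√34/2)
√(k(-774 - 276) + 1676238) = √((-774 - 276)*(1 + √34)/2 + 1676238) = √((½)*(-1050)*(1 + √34) + 1676238) = √((-525 - 525*√34) + 1676238) = √(1675713 - 525*√34)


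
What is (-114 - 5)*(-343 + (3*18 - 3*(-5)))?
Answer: 32606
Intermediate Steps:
(-114 - 5)*(-343 + (3*18 - 3*(-5))) = -119*(-343 + (54 + 15)) = -119*(-343 + 69) = -119*(-274) = 32606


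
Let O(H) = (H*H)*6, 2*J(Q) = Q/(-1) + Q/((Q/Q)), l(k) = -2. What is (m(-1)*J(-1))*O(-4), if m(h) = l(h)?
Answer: 0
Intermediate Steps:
m(h) = -2
J(Q) = 0 (J(Q) = (Q/(-1) + Q/((Q/Q)))/2 = (Q*(-1) + Q/1)/2 = (-Q + Q*1)/2 = (-Q + Q)/2 = (½)*0 = 0)
O(H) = 6*H² (O(H) = H²*6 = 6*H²)
(m(-1)*J(-1))*O(-4) = (-2*0)*(6*(-4)²) = 0*(6*16) = 0*96 = 0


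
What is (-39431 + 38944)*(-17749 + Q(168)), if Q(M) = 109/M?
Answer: 1452099101/168 ≈ 8.6434e+6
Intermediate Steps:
(-39431 + 38944)*(-17749 + Q(168)) = (-39431 + 38944)*(-17749 + 109/168) = -487*(-17749 + 109*(1/168)) = -487*(-17749 + 109/168) = -487*(-2981723/168) = 1452099101/168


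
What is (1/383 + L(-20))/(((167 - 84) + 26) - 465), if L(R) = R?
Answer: 7659/136348 ≈ 0.056172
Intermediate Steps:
(1/383 + L(-20))/(((167 - 84) + 26) - 465) = (1/383 - 20)/(((167 - 84) + 26) - 465) = (1/383 - 20)/((83 + 26) - 465) = -7659/(383*(109 - 465)) = -7659/383/(-356) = -7659/383*(-1/356) = 7659/136348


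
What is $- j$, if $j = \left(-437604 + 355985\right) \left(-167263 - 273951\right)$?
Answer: $-36011445466$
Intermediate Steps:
$j = 36011445466$ ($j = \left(-81619\right) \left(-441214\right) = 36011445466$)
$- j = \left(-1\right) 36011445466 = -36011445466$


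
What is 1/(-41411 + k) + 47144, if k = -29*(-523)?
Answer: 1237247135/26244 ≈ 47144.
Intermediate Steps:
k = 15167
1/(-41411 + k) + 47144 = 1/(-41411 + 15167) + 47144 = 1/(-26244) + 47144 = -1/26244 + 47144 = 1237247135/26244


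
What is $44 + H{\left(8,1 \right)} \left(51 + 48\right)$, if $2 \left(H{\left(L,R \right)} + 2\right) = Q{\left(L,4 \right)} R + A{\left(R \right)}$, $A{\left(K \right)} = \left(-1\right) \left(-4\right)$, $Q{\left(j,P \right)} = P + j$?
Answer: $638$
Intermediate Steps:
$A{\left(K \right)} = 4$
$H{\left(L,R \right)} = \frac{R \left(4 + L\right)}{2}$ ($H{\left(L,R \right)} = -2 + \frac{\left(4 + L\right) R + 4}{2} = -2 + \frac{R \left(4 + L\right) + 4}{2} = -2 + \frac{4 + R \left(4 + L\right)}{2} = -2 + \left(2 + \frac{R \left(4 + L\right)}{2}\right) = \frac{R \left(4 + L\right)}{2}$)
$44 + H{\left(8,1 \right)} \left(51 + 48\right) = 44 + \frac{1}{2} \cdot 1 \left(4 + 8\right) \left(51 + 48\right) = 44 + \frac{1}{2} \cdot 1 \cdot 12 \cdot 99 = 44 + 6 \cdot 99 = 44 + 594 = 638$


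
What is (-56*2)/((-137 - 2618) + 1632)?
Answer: 112/1123 ≈ 0.099733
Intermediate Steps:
(-56*2)/((-137 - 2618) + 1632) = -112/(-2755 + 1632) = -112/(-1123) = -112*(-1/1123) = 112/1123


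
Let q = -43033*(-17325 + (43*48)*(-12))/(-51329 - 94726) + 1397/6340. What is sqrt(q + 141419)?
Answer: sqrt(4916728359106890781)/6173258 ≈ 359.19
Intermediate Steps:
q = -153119950915/12346516 (q = -43033/((-146055/(-17325 + 2064*(-12)))) + 1397*(1/6340) = -43033/((-146055/(-17325 - 24768))) + 1397/6340 = -43033/((-146055/(-42093))) + 1397/6340 = -43033/((-146055*(-1/42093))) + 1397/6340 = -43033/48685/14031 + 1397/6340 = -43033*14031/48685 + 1397/6340 = -603796023/48685 + 1397/6340 = -153119950915/12346516 ≈ -12402.)
sqrt(q + 141419) = sqrt(-153119950915/12346516 + 141419) = sqrt(1592911995289/12346516) = sqrt(4916728359106890781)/6173258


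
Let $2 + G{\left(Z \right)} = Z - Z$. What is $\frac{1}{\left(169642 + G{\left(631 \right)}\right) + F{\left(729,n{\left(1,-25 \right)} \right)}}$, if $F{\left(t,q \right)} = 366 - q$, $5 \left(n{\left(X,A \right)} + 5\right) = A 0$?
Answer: $\frac{1}{170011} \approx 5.882 \cdot 10^{-6}$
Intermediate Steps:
$n{\left(X,A \right)} = -5$ ($n{\left(X,A \right)} = -5 + \frac{A 0}{5} = -5 + \frac{1}{5} \cdot 0 = -5 + 0 = -5$)
$G{\left(Z \right)} = -2$ ($G{\left(Z \right)} = -2 + \left(Z - Z\right) = -2 + 0 = -2$)
$\frac{1}{\left(169642 + G{\left(631 \right)}\right) + F{\left(729,n{\left(1,-25 \right)} \right)}} = \frac{1}{\left(169642 - 2\right) + \left(366 - -5\right)} = \frac{1}{169640 + \left(366 + 5\right)} = \frac{1}{169640 + 371} = \frac{1}{170011}$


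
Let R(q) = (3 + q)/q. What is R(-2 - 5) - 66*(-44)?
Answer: 20332/7 ≈ 2904.6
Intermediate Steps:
R(q) = (3 + q)/q
R(-2 - 5) - 66*(-44) = (3 + (-2 - 5))/(-2 - 5) - 66*(-44) = (3 - 7)/(-7) + 2904 = -⅐*(-4) + 2904 = 4/7 + 2904 = 20332/7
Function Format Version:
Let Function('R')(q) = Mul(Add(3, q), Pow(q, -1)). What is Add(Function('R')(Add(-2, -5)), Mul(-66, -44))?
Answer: Rational(20332, 7) ≈ 2904.6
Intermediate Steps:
Function('R')(q) = Mul(Pow(q, -1), Add(3, q))
Add(Function('R')(Add(-2, -5)), Mul(-66, -44)) = Add(Mul(Pow(Add(-2, -5), -1), Add(3, Add(-2, -5))), Mul(-66, -44)) = Add(Mul(Pow(-7, -1), Add(3, -7)), 2904) = Add(Mul(Rational(-1, 7), -4), 2904) = Add(Rational(4, 7), 2904) = Rational(20332, 7)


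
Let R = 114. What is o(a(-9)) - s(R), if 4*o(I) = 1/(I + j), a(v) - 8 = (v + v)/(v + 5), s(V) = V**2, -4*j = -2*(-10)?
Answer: -389879/30 ≈ -12996.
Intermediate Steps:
j = -5 (j = -(-1)*(-10)/2 = -1/4*20 = -5)
a(v) = 8 + 2*v/(5 + v) (a(v) = 8 + (v + v)/(v + 5) = 8 + (2*v)/(5 + v) = 8 + 2*v/(5 + v))
o(I) = 1/(4*(-5 + I)) (o(I) = 1/(4*(I - 5)) = 1/(4*(-5 + I)))
o(a(-9)) - s(R) = 1/(4*(-5 + 10*(4 - 9)/(5 - 9))) - 1*114**2 = 1/(4*(-5 + 10*(-5)/(-4))) - 1*12996 = 1/(4*(-5 + 10*(-1/4)*(-5))) - 12996 = 1/(4*(-5 + 25/2)) - 12996 = 1/(4*(15/2)) - 12996 = (1/4)*(2/15) - 12996 = 1/30 - 12996 = -389879/30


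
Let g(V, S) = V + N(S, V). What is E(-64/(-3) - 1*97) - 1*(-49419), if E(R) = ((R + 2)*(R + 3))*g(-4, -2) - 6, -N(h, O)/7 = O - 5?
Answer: 3287219/9 ≈ 3.6525e+5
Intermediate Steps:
N(h, O) = 35 - 7*O (N(h, O) = -7*(O - 5) = -7*(-5 + O) = 35 - 7*O)
g(V, S) = 35 - 6*V (g(V, S) = V + (35 - 7*V) = 35 - 6*V)
E(R) = -6 + 59*(2 + R)*(3 + R) (E(R) = ((R + 2)*(R + 3))*(35 - 6*(-4)) - 6 = ((2 + R)*(3 + R))*(35 + 24) - 6 = ((2 + R)*(3 + R))*59 - 6 = 59*(2 + R)*(3 + R) - 6 = -6 + 59*(2 + R)*(3 + R))
E(-64/(-3) - 1*97) - 1*(-49419) = (348 + 59*(-64/(-3) - 1*97)² + 295*(-64/(-3) - 1*97)) - 1*(-49419) = (348 + 59*(-64*(-⅓) - 97)² + 295*(-64*(-⅓) - 97)) + 49419 = (348 + 59*(64/3 - 97)² + 295*(64/3 - 97)) + 49419 = (348 + 59*(-227/3)² + 295*(-227/3)) + 49419 = (348 + 59*(51529/9) - 66965/3) + 49419 = (348 + 3040211/9 - 66965/3) + 49419 = 2842448/9 + 49419 = 3287219/9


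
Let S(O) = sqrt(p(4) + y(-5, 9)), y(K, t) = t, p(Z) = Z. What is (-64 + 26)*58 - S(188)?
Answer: -2204 - sqrt(13) ≈ -2207.6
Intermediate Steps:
S(O) = sqrt(13) (S(O) = sqrt(4 + 9) = sqrt(13))
(-64 + 26)*58 - S(188) = (-64 + 26)*58 - sqrt(13) = -38*58 - sqrt(13) = -2204 - sqrt(13)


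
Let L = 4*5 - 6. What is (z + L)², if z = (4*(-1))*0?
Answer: 196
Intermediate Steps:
L = 14 (L = 20 - 6 = 14)
z = 0 (z = -4*0 = 0)
(z + L)² = (0 + 14)² = 14² = 196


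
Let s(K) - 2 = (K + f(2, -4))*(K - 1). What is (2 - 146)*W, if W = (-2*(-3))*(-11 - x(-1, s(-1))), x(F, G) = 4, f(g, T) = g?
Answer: 12960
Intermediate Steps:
s(K) = 2 + (-1 + K)*(2 + K) (s(K) = 2 + (K + 2)*(K - 1) = 2 + (2 + K)*(-1 + K) = 2 + (-1 + K)*(2 + K))
W = -90 (W = (-2*(-3))*(-11 - 1*4) = 6*(-11 - 4) = 6*(-15) = -90)
(2 - 146)*W = (2 - 146)*(-90) = -144*(-90) = 12960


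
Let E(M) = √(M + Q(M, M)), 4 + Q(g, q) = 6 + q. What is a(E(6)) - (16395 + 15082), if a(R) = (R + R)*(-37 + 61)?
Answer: -31477 + 48*√14 ≈ -31297.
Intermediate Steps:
Q(g, q) = 2 + q (Q(g, q) = -4 + (6 + q) = 2 + q)
E(M) = √(2 + 2*M) (E(M) = √(M + (2 + M)) = √(2 + 2*M))
a(R) = 48*R (a(R) = (2*R)*24 = 48*R)
a(E(6)) - (16395 + 15082) = 48*√(2 + 2*6) - (16395 + 15082) = 48*√(2 + 12) - 1*31477 = 48*√14 - 31477 = -31477 + 48*√14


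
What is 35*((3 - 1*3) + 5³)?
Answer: 4375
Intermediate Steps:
35*((3 - 1*3) + 5³) = 35*((3 - 3) + 125) = 35*(0 + 125) = 35*125 = 4375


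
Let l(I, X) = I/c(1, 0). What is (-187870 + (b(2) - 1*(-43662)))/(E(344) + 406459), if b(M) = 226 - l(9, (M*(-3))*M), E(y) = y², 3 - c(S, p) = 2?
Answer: -143991/524795 ≈ -0.27438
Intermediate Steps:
c(S, p) = 1 (c(S, p) = 3 - 1*2 = 3 - 2 = 1)
l(I, X) = I (l(I, X) = I/1 = I*1 = I)
b(M) = 217 (b(M) = 226 - 1*9 = 226 - 9 = 217)
(-187870 + (b(2) - 1*(-43662)))/(E(344) + 406459) = (-187870 + (217 - 1*(-43662)))/(344² + 406459) = (-187870 + (217 + 43662))/(118336 + 406459) = (-187870 + 43879)/524795 = -143991*1/524795 = -143991/524795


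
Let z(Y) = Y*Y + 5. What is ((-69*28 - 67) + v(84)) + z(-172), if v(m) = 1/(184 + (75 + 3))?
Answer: 7228581/262 ≈ 27590.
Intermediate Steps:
z(Y) = 5 + Y² (z(Y) = Y² + 5 = 5 + Y²)
v(m) = 1/262 (v(m) = 1/(184 + 78) = 1/262)
((-69*28 - 67) + v(84)) + z(-172) = ((-69*28 - 67) + 1/262) + (5 + (-172)²) = ((-1932 - 67) + 1/262) + (5 + 29584) = (-1999 + 1/262) + 29589 = -523737/262 + 29589 = 7228581/262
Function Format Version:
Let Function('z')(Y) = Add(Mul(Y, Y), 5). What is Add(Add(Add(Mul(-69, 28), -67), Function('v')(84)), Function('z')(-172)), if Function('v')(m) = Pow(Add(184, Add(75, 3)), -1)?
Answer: Rational(7228581, 262) ≈ 27590.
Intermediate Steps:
Function('z')(Y) = Add(5, Pow(Y, 2)) (Function('z')(Y) = Add(Pow(Y, 2), 5) = Add(5, Pow(Y, 2)))
Function('v')(m) = Rational(1, 262) (Function('v')(m) = Pow(Add(184, 78), -1) = Pow(262, -1) = Rational(1, 262))
Add(Add(Add(Mul(-69, 28), -67), Function('v')(84)), Function('z')(-172)) = Add(Add(Add(Mul(-69, 28), -67), Rational(1, 262)), Add(5, Pow(-172, 2))) = Add(Add(Add(-1932, -67), Rational(1, 262)), Add(5, 29584)) = Add(Add(-1999, Rational(1, 262)), 29589) = Add(Rational(-523737, 262), 29589) = Rational(7228581, 262)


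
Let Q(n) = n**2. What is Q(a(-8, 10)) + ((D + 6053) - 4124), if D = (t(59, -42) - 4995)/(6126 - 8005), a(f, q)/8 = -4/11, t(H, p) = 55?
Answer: 441097347/227359 ≈ 1940.1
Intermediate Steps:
a(f, q) = -32/11 (a(f, q) = 8*(-4/11) = -32/11)
D = 4940/1879 (D = (55 - 4995)/(6126 - 8005) = -4940/(-1879) = -4940*(-1/1879) = 4940/1879 ≈ 2.6291)
Q(a(-8, 10)) + ((D + 6053) - 4124) = (-32/11)**2 + ((4940/1879 + 6053) - 4124) = 1024/121 + (11378527/1879 - 4124) = 1024/121 + 3629531/1879 = 441097347/227359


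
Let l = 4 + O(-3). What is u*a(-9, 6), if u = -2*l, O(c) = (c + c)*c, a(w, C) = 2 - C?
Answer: 176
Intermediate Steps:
O(c) = 2*c² (O(c) = (2*c)*c = 2*c²)
l = 22 (l = 4 + 2*(-3)² = 4 + 2*9 = 4 + 18 = 22)
u = -44 (u = -2*22 = -44)
u*a(-9, 6) = -44*(2 - 1*6) = -44*(2 - 6) = -44*(-4) = 176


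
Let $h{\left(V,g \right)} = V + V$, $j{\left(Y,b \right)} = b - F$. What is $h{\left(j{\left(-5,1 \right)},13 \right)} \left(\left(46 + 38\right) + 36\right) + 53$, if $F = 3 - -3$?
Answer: $-1147$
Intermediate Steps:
$F = 6$ ($F = 3 + 3 = 6$)
$j{\left(Y,b \right)} = -6 + b$ ($j{\left(Y,b \right)} = b - 6 = -6 + b$)
$h{\left(V,g \right)} = 2 V$
$h{\left(j{\left(-5,1 \right)},13 \right)} \left(\left(46 + 38\right) + 36\right) + 53 = 2 \left(-6 + 1\right) \left(\left(46 + 38\right) + 36\right) + 53 = 2 \left(-5\right) \left(84 + 36\right) + 53 = \left(-10\right) 120 + 53 = -1200 + 53 = -1147$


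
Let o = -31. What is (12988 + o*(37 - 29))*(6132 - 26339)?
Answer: -257437180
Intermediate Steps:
(12988 + o*(37 - 29))*(6132 - 26339) = (12988 - 31*(37 - 29))*(6132 - 26339) = (12988 - 31*8)*(-20207) = (12988 - 248)*(-20207) = 12740*(-20207) = -257437180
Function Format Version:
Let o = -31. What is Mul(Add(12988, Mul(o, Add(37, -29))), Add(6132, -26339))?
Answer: -257437180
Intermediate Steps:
Mul(Add(12988, Mul(o, Add(37, -29))), Add(6132, -26339)) = Mul(Add(12988, Mul(-31, Add(37, -29))), Add(6132, -26339)) = Mul(Add(12988, Mul(-31, 8)), -20207) = Mul(Add(12988, -248), -20207) = Mul(12740, -20207) = -257437180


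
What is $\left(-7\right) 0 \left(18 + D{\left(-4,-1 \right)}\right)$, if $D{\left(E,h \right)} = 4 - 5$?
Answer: $0$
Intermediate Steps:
$D{\left(E,h \right)} = -1$
$\left(-7\right) 0 \left(18 + D{\left(-4,-1 \right)}\right) = \left(-7\right) 0 \left(18 - 1\right) = 0 \cdot 17 = 0$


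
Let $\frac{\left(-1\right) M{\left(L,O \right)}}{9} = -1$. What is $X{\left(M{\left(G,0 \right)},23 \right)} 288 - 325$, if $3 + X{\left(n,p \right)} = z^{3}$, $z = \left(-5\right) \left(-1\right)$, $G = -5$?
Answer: $34811$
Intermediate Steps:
$M{\left(L,O \right)} = 9$ ($M{\left(L,O \right)} = \left(-9\right) \left(-1\right) = 9$)
$z = 5$
$X{\left(n,p \right)} = 122$ ($X{\left(n,p \right)} = -3 + 5^{3} = -3 + 125 = 122$)
$X{\left(M{\left(G,0 \right)},23 \right)} 288 - 325 = 122 \cdot 288 - 325 = 35136 - 325 = 34811$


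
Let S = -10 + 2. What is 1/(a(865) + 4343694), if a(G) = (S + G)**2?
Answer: 1/5078143 ≈ 1.9692e-7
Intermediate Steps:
S = -8
a(G) = (-8 + G)**2
1/(a(865) + 4343694) = 1/((-8 + 865)**2 + 4343694) = 1/(857**2 + 4343694) = 1/(734449 + 4343694) = 1/5078143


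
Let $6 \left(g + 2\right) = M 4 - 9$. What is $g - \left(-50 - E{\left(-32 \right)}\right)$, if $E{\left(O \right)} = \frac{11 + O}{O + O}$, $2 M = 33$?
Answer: $\frac{3701}{64} \approx 57.828$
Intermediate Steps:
$M = \frac{33}{2}$ ($M = \frac{1}{2} \cdot 33 = \frac{33}{2} \approx 16.5$)
$E{\left(O \right)} = \frac{11 + O}{2 O}$
$g = \frac{15}{2}$ ($g = -2 + \frac{\frac{33}{2} \cdot 4 - 9}{6} = -2 + \frac{66 - 9}{6} = -2 + \frac{1}{6} \cdot 57 = -2 + \frac{19}{2} = \frac{15}{2} \approx 7.5$)
$g - \left(-50 - E{\left(-32 \right)}\right) = \frac{15}{2} - \left(-50 - \frac{11 - 32}{2 \left(-32\right)}\right) = \frac{15}{2} - \left(-50 - \frac{1}{2} \left(- \frac{1}{32}\right) \left(-21\right)\right) = \frac{15}{2} - \left(-50 - \frac{21}{64}\right) = \frac{15}{2} - - \frac{3221}{64} = \frac{15}{2} + \frac{3221}{64} = \frac{3701}{64}$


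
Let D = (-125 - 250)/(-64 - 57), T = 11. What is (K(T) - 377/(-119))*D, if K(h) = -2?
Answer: 52125/14399 ≈ 3.6200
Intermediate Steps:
D = 375/121 (D = -375/(-121) = -375*(-1/121) = 375/121 ≈ 3.0992)
(K(T) - 377/(-119))*D = (-2 - 377/(-119))*(375/121) = (-2 - 377*(-1/119))*(375/121) = (-2 + 377/119)*(375/121) = (139/119)*(375/121) = 52125/14399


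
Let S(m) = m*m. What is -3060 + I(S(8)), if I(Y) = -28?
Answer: -3088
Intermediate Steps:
S(m) = m²
-3060 + I(S(8)) = -3060 - 28 = -3088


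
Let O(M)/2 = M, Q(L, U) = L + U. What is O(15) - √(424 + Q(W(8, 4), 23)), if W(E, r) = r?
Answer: 30 - √451 ≈ 8.7632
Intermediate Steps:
O(M) = 2*M
O(15) - √(424 + Q(W(8, 4), 23)) = 2*15 - √(424 + (4 + 23)) = 30 - √(424 + 27) = 30 - √451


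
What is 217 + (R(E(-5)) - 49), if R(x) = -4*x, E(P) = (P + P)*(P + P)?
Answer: -232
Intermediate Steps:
E(P) = 4*P**2 (E(P) = (2*P)*(2*P) = 4*P**2)
217 + (R(E(-5)) - 49) = 217 + (-16*(-5)**2 - 49) = 217 + (-16*25 - 49) = 217 + (-4*100 - 49) = 217 + (-400 - 49) = 217 - 449 = -232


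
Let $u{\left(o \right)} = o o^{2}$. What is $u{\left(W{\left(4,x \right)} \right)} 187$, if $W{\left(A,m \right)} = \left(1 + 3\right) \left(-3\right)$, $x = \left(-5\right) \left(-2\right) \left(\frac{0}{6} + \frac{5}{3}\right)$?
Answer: $-323136$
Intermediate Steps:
$x = \frac{50}{3}$ ($x = 10 \left(0 \cdot \frac{1}{6} + 5 \cdot \frac{1}{3}\right) = 10 \left(0 + \frac{5}{3}\right) = 10 \cdot \frac{5}{3} = \frac{50}{3} \approx 16.667$)
$W{\left(A,m \right)} = -12$ ($W{\left(A,m \right)} = 4 \left(-3\right) = -12$)
$u{\left(o \right)} = o^{3}$
$u{\left(W{\left(4,x \right)} \right)} 187 = \left(-12\right)^{3} \cdot 187 = \left(-1728\right) 187 = -323136$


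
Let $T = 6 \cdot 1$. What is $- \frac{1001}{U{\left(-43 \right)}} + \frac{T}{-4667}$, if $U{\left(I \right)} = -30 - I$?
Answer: $- \frac{359365}{4667} \approx -77.001$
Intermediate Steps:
$T = 6$
$- \frac{1001}{U{\left(-43 \right)}} + \frac{T}{-4667} = - \frac{1001}{-30 - -43} + \frac{6}{-4667} = - \frac{1001}{-30 + 43} + 6 \left(- \frac{1}{4667}\right) = - \frac{1001}{13} - \frac{6}{4667} = \left(-1001\right) \frac{1}{13} - \frac{6}{4667} = -77 - \frac{6}{4667} = - \frac{359365}{4667}$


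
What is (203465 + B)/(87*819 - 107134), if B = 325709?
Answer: -529174/35881 ≈ -14.748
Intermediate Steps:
(203465 + B)/(87*819 - 107134) = (203465 + 325709)/(87*819 - 107134) = 529174/(71253 - 107134) = 529174/(-35881) = 529174*(-1/35881) = -529174/35881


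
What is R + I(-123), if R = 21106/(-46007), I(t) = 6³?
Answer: 9916406/46007 ≈ 215.54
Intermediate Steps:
I(t) = 216
R = -21106/46007 (R = 21106*(-1/46007) = -21106/46007 ≈ -0.45876)
R + I(-123) = -21106/46007 + 216 = 9916406/46007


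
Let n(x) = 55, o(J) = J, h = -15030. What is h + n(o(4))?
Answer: -14975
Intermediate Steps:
h + n(o(4)) = -15030 + 55 = -14975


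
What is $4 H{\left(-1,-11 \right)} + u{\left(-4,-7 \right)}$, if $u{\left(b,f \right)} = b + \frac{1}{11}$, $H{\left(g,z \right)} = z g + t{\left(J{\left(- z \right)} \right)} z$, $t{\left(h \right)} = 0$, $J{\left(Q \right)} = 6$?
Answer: $\frac{441}{11} \approx 40.091$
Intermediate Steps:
$H{\left(g,z \right)} = g z$ ($H{\left(g,z \right)} = z g + 0 z = g z + 0 = g z$)
$u{\left(b,f \right)} = \frac{1}{11} + b$ ($u{\left(b,f \right)} = b + \frac{1}{11} = \frac{1}{11} + b$)
$4 H{\left(-1,-11 \right)} + u{\left(-4,-7 \right)} = 4 \left(\left(-1\right) \left(-11\right)\right) + \left(\frac{1}{11} - 4\right) = 4 \cdot 11 - \frac{43}{11} = 44 - \frac{43}{11} = \frac{441}{11}$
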